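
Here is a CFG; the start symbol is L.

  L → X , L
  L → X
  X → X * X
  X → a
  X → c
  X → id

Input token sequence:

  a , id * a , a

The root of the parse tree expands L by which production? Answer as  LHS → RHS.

[L [X a] , [L [X [X id] * [X a]] , [L [X a]]]]

L → X , L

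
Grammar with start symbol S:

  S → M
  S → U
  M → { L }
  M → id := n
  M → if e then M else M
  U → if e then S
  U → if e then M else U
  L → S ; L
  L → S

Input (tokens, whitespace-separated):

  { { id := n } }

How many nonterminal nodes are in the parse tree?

[S [M { [L [S [M { [L [S [M id := n]]] }]]] }]]

8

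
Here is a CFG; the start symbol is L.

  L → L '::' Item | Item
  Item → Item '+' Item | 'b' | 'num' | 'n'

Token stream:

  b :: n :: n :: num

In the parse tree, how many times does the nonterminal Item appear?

[L [L [L [L [Item b]] :: [Item n]] :: [Item n]] :: [Item num]]

4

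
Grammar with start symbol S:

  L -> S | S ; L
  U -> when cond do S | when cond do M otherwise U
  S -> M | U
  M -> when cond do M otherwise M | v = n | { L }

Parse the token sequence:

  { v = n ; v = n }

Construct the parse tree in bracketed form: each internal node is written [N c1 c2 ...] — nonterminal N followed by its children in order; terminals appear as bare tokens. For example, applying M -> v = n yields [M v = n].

[S [M { [L [S [M v = n]] ; [L [S [M v = n]]]] }]]

S
M
{ L }
{ S ; L }
{ M ; L }
{ v = n ; L }
{ v = n ; S }
{ v = n ; M }
{ v = n ; v = n }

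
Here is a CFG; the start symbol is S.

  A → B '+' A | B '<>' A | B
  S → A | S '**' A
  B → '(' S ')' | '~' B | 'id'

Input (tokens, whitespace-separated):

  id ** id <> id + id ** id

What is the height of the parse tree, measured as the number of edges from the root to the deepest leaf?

[S [S [S [A [B id]]] ** [A [B id] <> [A [B id] + [A [B id]]]]] ** [A [B id]]]

6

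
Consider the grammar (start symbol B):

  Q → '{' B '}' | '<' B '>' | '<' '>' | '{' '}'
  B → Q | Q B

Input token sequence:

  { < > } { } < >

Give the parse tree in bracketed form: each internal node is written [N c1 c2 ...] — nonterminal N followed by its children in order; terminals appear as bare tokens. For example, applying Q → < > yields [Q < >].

B
Q B
{ B } B
{ Q } B
{ < > } B
{ < > } Q B
{ < > } { } B
{ < > } { } Q
{ < > } { } < >

[B [Q { [B [Q < >]] }] [B [Q { }] [B [Q < >]]]]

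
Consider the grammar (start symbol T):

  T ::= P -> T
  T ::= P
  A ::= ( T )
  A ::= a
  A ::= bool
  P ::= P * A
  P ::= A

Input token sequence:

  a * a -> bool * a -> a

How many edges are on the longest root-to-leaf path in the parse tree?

[T [P [P [A a]] * [A a]] -> [T [P [P [A bool]] * [A a]] -> [T [P [A a]]]]]

5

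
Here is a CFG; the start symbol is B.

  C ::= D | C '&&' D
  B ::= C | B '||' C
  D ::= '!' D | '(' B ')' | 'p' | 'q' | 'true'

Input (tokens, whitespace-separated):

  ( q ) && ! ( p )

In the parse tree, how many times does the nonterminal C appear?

[B [C [C [D ( [B [C [D q]]] )]] && [D ! [D ( [B [C [D p]]] )]]]]

4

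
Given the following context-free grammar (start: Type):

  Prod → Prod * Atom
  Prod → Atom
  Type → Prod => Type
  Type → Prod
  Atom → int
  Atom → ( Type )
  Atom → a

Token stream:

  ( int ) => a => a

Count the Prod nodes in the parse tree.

4

[Type [Prod [Atom ( [Type [Prod [Atom int]]] )]] => [Type [Prod [Atom a]] => [Type [Prod [Atom a]]]]]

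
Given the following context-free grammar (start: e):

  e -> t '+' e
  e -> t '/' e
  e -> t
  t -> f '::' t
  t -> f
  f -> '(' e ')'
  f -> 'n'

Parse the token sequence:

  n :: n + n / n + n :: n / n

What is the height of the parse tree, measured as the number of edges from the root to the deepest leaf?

7

[e [t [f n] :: [t [f n]]] + [e [t [f n]] / [e [t [f n]] + [e [t [f n] :: [t [f n]]] / [e [t [f n]]]]]]]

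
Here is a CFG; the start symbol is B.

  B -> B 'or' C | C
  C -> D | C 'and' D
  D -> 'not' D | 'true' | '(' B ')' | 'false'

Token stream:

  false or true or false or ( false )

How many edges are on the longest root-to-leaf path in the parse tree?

[B [B [B [B [C [D false]]] or [C [D true]]] or [C [D false]]] or [C [D ( [B [C [D false]]] )]]]

6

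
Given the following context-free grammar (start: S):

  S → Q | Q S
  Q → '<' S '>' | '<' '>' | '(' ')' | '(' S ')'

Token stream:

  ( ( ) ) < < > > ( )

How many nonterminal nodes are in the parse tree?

[S [Q ( [S [Q ( )]] )] [S [Q < [S [Q < >]] >] [S [Q ( )]]]]

10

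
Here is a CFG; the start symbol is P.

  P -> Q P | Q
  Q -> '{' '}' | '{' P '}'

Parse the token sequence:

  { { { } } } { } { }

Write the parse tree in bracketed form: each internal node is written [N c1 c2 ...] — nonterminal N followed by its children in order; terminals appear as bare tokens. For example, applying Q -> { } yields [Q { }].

P
Q P
{ P } P
{ Q } P
{ { P } } P
{ { Q } } P
{ { { } } } P
{ { { } } } Q P
{ { { } } } { } P
{ { { } } } { } Q
{ { { } } } { } { }

[P [Q { [P [Q { [P [Q { }]] }]] }] [P [Q { }] [P [Q { }]]]]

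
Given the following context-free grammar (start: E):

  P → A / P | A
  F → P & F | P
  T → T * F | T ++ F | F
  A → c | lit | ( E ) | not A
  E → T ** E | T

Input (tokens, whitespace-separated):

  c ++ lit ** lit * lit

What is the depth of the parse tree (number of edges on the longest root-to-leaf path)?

7

[E [T [T [F [P [A c]]]] ++ [F [P [A lit]]]] ** [E [T [T [F [P [A lit]]]] * [F [P [A lit]]]]]]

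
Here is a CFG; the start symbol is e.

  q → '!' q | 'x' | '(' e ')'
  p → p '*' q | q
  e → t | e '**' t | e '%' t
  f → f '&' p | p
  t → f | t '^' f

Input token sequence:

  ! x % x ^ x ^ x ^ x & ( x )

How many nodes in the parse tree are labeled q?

8

[e [e [t [f [p [q ! [q x]]]]]] % [t [t [t [t [f [p [q x]]]] ^ [f [p [q x]]]] ^ [f [p [q x]]]] ^ [f [f [p [q x]]] & [p [q ( [e [t [f [p [q x]]]]] )]]]]]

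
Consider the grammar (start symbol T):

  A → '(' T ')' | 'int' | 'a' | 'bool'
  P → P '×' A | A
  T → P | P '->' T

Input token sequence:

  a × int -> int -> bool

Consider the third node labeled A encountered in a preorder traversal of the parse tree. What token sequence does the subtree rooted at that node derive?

int

[T [P [P [A a]] × [A int]] -> [T [P [A int]] -> [T [P [A bool]]]]]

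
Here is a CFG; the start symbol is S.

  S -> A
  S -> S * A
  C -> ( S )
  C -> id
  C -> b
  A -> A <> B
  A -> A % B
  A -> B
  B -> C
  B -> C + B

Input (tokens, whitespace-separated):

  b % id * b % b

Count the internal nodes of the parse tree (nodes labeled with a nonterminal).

[S [S [A [A [B [C b]]] % [B [C id]]]] * [A [A [B [C b]]] % [B [C b]]]]

14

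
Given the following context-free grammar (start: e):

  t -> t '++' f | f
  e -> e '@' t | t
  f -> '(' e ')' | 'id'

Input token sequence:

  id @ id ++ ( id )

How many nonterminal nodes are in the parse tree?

[e [e [t [f id]]] @ [t [t [f id]] ++ [f ( [e [t [f id]]] )]]]

11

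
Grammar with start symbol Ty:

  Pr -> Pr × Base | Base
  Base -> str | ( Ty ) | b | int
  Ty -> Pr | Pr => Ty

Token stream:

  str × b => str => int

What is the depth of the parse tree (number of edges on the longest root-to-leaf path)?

5

[Ty [Pr [Pr [Base str]] × [Base b]] => [Ty [Pr [Base str]] => [Ty [Pr [Base int]]]]]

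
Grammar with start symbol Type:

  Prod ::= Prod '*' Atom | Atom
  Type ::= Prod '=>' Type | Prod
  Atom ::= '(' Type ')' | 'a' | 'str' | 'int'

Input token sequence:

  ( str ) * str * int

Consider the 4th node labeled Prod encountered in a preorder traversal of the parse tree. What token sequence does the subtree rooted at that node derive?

str

[Type [Prod [Prod [Prod [Atom ( [Type [Prod [Atom str]]] )]] * [Atom str]] * [Atom int]]]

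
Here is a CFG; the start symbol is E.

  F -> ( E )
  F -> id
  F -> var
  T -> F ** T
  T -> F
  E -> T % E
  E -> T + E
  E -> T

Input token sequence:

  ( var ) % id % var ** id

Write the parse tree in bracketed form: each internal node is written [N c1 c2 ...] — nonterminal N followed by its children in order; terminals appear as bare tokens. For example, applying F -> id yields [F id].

[E [T [F ( [E [T [F var]]] )]] % [E [T [F id]] % [E [T [F var] ** [T [F id]]]]]]

E
T % E
F % E
( E ) % E
( T ) % E
( F ) % E
( var ) % E
( var ) % T % E
( var ) % F % E
( var ) % id % E
( var ) % id % T
( var ) % id % F ** T
( var ) % id % var ** T
( var ) % id % var ** F
( var ) % id % var ** id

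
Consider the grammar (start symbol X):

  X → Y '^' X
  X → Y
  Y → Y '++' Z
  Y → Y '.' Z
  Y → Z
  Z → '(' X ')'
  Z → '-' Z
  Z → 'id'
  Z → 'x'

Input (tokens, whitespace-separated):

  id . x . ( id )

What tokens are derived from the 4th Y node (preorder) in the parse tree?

[X [Y [Y [Y [Z id]] . [Z x]] . [Z ( [X [Y [Z id]]] )]]]

id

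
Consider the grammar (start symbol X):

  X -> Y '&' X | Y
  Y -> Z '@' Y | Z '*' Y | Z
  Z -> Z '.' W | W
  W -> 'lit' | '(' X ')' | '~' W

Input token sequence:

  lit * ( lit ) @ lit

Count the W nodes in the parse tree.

4

[X [Y [Z [W lit]] * [Y [Z [W ( [X [Y [Z [W lit]]]] )]] @ [Y [Z [W lit]]]]]]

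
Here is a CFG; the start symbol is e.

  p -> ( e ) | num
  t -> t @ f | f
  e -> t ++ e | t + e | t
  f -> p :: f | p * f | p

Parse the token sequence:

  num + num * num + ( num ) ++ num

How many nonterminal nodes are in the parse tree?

22

[e [t [f [p num]]] + [e [t [f [p num] * [f [p num]]]] + [e [t [f [p ( [e [t [f [p num]]]] )]]] ++ [e [t [f [p num]]]]]]]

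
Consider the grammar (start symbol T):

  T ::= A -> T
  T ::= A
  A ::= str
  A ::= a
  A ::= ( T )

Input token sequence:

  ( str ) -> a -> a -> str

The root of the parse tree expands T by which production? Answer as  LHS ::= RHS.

T ::= A -> T

[T [A ( [T [A str]] )] -> [T [A a] -> [T [A a] -> [T [A str]]]]]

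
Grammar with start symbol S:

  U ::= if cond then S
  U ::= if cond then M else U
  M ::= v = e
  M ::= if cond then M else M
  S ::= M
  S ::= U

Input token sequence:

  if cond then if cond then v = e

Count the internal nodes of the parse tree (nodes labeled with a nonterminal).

6

[S [U if cond then [S [U if cond then [S [M v = e]]]]]]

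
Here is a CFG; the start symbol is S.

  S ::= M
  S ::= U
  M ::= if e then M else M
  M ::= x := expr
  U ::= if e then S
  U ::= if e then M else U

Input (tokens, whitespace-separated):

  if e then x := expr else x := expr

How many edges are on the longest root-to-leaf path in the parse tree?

[S [M if e then [M x := expr] else [M x := expr]]]

3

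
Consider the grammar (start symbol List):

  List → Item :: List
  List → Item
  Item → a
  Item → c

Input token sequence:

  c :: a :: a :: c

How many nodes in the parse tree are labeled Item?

[List [Item c] :: [List [Item a] :: [List [Item a] :: [List [Item c]]]]]

4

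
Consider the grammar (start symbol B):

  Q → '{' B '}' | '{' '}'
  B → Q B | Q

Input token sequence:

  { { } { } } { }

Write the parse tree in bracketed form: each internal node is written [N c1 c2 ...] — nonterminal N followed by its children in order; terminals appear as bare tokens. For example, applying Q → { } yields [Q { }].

B
Q B
{ B } B
{ Q B } B
{ { } B } B
{ { } Q } B
{ { } { } } B
{ { } { } } Q
{ { } { } } { }

[B [Q { [B [Q { }] [B [Q { }]]] }] [B [Q { }]]]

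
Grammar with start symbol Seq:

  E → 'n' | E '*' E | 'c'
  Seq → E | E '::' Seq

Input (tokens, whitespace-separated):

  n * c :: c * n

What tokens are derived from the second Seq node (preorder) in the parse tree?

c * n

[Seq [E [E n] * [E c]] :: [Seq [E [E c] * [E n]]]]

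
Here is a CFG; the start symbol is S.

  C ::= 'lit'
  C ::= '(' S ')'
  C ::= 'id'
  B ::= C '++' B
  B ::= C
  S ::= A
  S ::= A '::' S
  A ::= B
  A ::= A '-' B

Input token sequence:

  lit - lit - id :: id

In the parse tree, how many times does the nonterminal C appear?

[S [A [A [A [B [C lit]]] - [B [C lit]]] - [B [C id]]] :: [S [A [B [C id]]]]]

4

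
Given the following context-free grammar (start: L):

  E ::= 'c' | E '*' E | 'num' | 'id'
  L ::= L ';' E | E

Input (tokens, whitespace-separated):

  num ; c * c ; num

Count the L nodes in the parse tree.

3

[L [L [L [E num]] ; [E [E c] * [E c]]] ; [E num]]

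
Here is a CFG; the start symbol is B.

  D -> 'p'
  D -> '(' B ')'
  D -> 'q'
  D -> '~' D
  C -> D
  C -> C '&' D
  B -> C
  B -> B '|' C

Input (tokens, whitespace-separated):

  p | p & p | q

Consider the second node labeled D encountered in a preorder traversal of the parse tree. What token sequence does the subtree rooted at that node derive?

p

[B [B [B [C [D p]]] | [C [C [D p]] & [D p]]] | [C [D q]]]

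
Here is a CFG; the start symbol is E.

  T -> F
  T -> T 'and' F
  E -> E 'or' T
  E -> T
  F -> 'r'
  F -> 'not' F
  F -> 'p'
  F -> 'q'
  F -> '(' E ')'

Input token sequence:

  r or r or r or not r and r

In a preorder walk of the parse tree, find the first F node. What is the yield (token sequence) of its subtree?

r

[E [E [E [E [T [F r]]] or [T [F r]]] or [T [F r]]] or [T [T [F not [F r]]] and [F r]]]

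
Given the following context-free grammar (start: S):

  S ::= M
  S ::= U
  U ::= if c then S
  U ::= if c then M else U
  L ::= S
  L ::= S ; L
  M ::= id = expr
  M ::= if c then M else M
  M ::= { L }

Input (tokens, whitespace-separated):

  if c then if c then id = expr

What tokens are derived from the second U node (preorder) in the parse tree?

if c then id = expr

[S [U if c then [S [U if c then [S [M id = expr]]]]]]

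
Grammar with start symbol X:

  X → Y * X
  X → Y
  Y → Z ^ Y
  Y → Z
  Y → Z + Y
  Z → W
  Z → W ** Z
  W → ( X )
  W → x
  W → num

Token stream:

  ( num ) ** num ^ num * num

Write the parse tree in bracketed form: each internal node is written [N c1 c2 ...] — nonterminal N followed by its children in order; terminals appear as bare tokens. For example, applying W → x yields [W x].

[X [Y [Z [W ( [X [Y [Z [W num]]]] )] ** [Z [W num]]] ^ [Y [Z [W num]]]] * [X [Y [Z [W num]]]]]

X
Y * X
Z ^ Y * X
W ** Z ^ Y * X
( X ) ** Z ^ Y * X
( Y ) ** Z ^ Y * X
( Z ) ** Z ^ Y * X
( W ) ** Z ^ Y * X
( num ) ** Z ^ Y * X
( num ) ** W ^ Y * X
( num ) ** num ^ Y * X
( num ) ** num ^ Z * X
( num ) ** num ^ W * X
( num ) ** num ^ num * X
( num ) ** num ^ num * Y
( num ) ** num ^ num * Z
( num ) ** num ^ num * W
( num ) ** num ^ num * num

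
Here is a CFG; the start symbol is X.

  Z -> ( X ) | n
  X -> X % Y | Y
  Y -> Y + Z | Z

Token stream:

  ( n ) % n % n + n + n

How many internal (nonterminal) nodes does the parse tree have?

16

[X [X [X [Y [Z ( [X [Y [Z n]]] )]]] % [Y [Z n]]] % [Y [Y [Y [Z n]] + [Z n]] + [Z n]]]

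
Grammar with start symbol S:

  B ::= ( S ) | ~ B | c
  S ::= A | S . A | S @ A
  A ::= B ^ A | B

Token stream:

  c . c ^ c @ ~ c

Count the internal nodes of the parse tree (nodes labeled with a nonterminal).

12

[S [S [S [A [B c]]] . [A [B c] ^ [A [B c]]]] @ [A [B ~ [B c]]]]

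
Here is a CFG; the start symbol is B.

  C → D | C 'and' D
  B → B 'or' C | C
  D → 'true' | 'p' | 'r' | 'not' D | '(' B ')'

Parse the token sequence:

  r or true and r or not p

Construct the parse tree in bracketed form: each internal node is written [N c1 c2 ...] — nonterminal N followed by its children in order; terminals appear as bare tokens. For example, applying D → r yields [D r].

B
B or C
B or C or C
C or C or C
D or C or C
r or C or C
r or C and D or C
r or D and D or C
r or true and D or C
r or true and r or C
r or true and r or D
r or true and r or not D
r or true and r or not p

[B [B [B [C [D r]]] or [C [C [D true]] and [D r]]] or [C [D not [D p]]]]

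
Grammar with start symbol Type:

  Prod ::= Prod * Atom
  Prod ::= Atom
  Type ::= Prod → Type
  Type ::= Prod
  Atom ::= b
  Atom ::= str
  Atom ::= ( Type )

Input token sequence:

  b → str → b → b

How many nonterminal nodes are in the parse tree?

[Type [Prod [Atom b]] → [Type [Prod [Atom str]] → [Type [Prod [Atom b]] → [Type [Prod [Atom b]]]]]]

12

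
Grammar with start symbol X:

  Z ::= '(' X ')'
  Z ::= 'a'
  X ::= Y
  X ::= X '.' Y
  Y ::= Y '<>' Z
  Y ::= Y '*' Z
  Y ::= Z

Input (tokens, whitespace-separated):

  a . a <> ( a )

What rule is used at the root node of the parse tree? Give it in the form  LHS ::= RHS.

[X [X [Y [Z a]]] . [Y [Y [Z a]] <> [Z ( [X [Y [Z a]]] )]]]

X ::= X '.' Y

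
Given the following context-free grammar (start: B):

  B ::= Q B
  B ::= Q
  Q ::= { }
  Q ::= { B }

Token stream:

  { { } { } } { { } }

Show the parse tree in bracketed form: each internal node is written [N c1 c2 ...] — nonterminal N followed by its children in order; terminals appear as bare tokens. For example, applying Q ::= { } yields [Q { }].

B
Q B
{ B } B
{ Q B } B
{ { } B } B
{ { } Q } B
{ { } { } } B
{ { } { } } Q
{ { } { } } { B }
{ { } { } } { Q }
{ { } { } } { { } }

[B [Q { [B [Q { }] [B [Q { }]]] }] [B [Q { [B [Q { }]] }]]]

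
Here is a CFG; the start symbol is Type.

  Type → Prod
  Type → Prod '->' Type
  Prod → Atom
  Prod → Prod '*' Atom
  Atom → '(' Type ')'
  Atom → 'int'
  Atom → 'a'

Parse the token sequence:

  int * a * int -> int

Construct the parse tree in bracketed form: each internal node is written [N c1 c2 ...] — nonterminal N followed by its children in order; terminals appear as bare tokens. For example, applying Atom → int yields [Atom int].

[Type [Prod [Prod [Prod [Atom int]] * [Atom a]] * [Atom int]] -> [Type [Prod [Atom int]]]]

Type
Prod -> Type
Prod * Atom -> Type
Prod * Atom * Atom -> Type
Atom * Atom * Atom -> Type
int * Atom * Atom -> Type
int * a * Atom -> Type
int * a * int -> Type
int * a * int -> Prod
int * a * int -> Atom
int * a * int -> int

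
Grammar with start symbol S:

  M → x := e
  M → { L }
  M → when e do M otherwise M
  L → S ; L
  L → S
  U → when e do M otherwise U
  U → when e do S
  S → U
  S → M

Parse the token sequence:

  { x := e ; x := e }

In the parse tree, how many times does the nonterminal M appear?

[S [M { [L [S [M x := e]] ; [L [S [M x := e]]]] }]]

3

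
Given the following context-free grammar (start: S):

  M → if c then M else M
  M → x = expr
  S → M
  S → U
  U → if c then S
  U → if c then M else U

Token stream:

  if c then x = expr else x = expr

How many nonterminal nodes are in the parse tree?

4

[S [M if c then [M x = expr] else [M x = expr]]]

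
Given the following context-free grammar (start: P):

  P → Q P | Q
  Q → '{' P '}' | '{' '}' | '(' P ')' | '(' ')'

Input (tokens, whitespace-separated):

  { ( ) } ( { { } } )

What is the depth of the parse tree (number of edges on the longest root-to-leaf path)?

[P [Q { [P [Q ( )]] }] [P [Q ( [P [Q { [P [Q { }]] }]] )]]]

7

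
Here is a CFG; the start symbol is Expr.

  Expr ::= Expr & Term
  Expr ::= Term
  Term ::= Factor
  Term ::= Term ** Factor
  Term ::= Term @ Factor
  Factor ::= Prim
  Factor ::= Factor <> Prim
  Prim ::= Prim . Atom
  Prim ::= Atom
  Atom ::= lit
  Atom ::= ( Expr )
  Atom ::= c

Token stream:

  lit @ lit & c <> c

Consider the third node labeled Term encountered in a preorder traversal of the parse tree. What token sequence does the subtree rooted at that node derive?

[Expr [Expr [Term [Term [Factor [Prim [Atom lit]]]] @ [Factor [Prim [Atom lit]]]]] & [Term [Factor [Factor [Prim [Atom c]]] <> [Prim [Atom c]]]]]

c <> c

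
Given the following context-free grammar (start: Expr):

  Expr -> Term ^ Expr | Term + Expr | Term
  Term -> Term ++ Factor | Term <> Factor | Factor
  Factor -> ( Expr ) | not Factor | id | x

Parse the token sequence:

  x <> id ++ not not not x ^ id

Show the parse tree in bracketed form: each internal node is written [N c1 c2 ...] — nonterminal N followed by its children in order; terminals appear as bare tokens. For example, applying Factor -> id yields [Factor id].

[Expr [Term [Term [Term [Factor x]] <> [Factor id]] ++ [Factor not [Factor not [Factor not [Factor x]]]]] ^ [Expr [Term [Factor id]]]]

Expr
Term ^ Expr
Term ++ Factor ^ Expr
Term <> Factor ++ Factor ^ Expr
Factor <> Factor ++ Factor ^ Expr
x <> Factor ++ Factor ^ Expr
x <> id ++ Factor ^ Expr
x <> id ++ not Factor ^ Expr
x <> id ++ not not Factor ^ Expr
x <> id ++ not not not Factor ^ Expr
x <> id ++ not not not x ^ Expr
x <> id ++ not not not x ^ Term
x <> id ++ not not not x ^ Factor
x <> id ++ not not not x ^ id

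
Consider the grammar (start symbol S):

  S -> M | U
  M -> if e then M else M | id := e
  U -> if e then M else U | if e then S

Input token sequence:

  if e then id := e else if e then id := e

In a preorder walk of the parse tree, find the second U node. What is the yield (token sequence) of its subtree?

if e then id := e

[S [U if e then [M id := e] else [U if e then [S [M id := e]]]]]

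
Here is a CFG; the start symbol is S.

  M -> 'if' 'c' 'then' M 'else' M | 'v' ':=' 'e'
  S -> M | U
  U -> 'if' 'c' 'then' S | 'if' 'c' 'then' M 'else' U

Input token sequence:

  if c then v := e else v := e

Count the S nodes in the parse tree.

[S [M if c then [M v := e] else [M v := e]]]

1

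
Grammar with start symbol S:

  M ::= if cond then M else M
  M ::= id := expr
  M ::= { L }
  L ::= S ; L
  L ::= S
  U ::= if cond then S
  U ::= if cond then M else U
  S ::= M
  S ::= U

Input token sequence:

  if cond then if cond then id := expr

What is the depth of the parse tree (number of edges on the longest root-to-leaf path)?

[S [U if cond then [S [U if cond then [S [M id := expr]]]]]]

6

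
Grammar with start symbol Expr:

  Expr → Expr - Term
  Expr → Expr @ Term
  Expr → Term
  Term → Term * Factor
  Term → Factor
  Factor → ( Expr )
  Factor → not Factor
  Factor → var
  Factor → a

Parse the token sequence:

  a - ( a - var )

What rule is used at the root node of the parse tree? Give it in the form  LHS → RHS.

Expr → Expr - Term

[Expr [Expr [Term [Factor a]]] - [Term [Factor ( [Expr [Expr [Term [Factor a]]] - [Term [Factor var]]] )]]]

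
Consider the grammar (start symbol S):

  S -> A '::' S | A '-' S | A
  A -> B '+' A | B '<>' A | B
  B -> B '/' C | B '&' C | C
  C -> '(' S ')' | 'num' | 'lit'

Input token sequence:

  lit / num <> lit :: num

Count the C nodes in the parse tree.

[S [A [B [B [C lit]] / [C num]] <> [A [B [C lit]]]] :: [S [A [B [C num]]]]]

4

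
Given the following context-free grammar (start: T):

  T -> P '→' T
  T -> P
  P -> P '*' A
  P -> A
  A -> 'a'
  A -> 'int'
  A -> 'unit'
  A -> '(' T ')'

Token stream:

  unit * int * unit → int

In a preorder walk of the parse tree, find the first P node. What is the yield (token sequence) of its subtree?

[T [P [P [P [A unit]] * [A int]] * [A unit]] → [T [P [A int]]]]

unit * int * unit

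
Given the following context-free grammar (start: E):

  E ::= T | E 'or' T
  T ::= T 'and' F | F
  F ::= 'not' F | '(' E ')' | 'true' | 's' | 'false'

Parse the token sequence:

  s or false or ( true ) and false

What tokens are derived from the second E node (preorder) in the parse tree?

s or false

[E [E [E [T [F s]]] or [T [F false]]] or [T [T [F ( [E [T [F true]]] )]] and [F false]]]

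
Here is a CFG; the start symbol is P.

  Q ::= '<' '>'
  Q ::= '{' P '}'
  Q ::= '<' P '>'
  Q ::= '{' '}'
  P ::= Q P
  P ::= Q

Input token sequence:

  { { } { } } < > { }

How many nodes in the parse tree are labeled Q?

[P [Q { [P [Q { }] [P [Q { }]]] }] [P [Q < >] [P [Q { }]]]]

5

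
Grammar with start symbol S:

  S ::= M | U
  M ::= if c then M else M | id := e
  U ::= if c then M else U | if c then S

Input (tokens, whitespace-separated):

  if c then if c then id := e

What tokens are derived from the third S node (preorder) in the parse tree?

id := e

[S [U if c then [S [U if c then [S [M id := e]]]]]]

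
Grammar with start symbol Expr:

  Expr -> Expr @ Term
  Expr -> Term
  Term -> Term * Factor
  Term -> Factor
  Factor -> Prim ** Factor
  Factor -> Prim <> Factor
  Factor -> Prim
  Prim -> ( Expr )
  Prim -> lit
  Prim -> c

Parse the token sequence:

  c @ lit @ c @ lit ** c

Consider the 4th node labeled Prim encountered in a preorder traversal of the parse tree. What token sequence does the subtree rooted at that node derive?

[Expr [Expr [Expr [Expr [Term [Factor [Prim c]]]] @ [Term [Factor [Prim lit]]]] @ [Term [Factor [Prim c]]]] @ [Term [Factor [Prim lit] ** [Factor [Prim c]]]]]

lit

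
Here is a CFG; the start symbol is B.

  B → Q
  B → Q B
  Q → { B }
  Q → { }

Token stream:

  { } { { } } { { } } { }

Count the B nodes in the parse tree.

[B [Q { }] [B [Q { [B [Q { }]] }] [B [Q { [B [Q { }]] }] [B [Q { }]]]]]

6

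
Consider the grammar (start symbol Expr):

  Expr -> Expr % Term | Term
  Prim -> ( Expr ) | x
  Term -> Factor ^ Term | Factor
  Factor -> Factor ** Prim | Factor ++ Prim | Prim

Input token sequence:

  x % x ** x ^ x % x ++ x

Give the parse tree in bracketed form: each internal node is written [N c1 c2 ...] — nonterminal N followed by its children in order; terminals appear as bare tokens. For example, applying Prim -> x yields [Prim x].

Expr
Expr % Term
Expr % Term % Term
Term % Term % Term
Factor % Term % Term
Prim % Term % Term
x % Term % Term
x % Factor ^ Term % Term
x % Factor ** Prim ^ Term % Term
x % Prim ** Prim ^ Term % Term
x % x ** Prim ^ Term % Term
x % x ** x ^ Term % Term
x % x ** x ^ Factor % Term
x % x ** x ^ Prim % Term
x % x ** x ^ x % Term
x % x ** x ^ x % Factor
x % x ** x ^ x % Factor ++ Prim
x % x ** x ^ x % Prim ++ Prim
x % x ** x ^ x % x ++ Prim
x % x ** x ^ x % x ++ x

[Expr [Expr [Expr [Term [Factor [Prim x]]]] % [Term [Factor [Factor [Prim x]] ** [Prim x]] ^ [Term [Factor [Prim x]]]]] % [Term [Factor [Factor [Prim x]] ++ [Prim x]]]]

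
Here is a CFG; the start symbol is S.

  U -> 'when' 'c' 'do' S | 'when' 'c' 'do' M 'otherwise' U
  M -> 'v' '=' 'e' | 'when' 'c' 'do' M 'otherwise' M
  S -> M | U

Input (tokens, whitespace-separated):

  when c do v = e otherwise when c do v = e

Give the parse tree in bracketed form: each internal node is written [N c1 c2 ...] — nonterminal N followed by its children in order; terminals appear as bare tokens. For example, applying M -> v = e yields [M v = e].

S
U
when c do M otherwise U
when c do v = e otherwise U
when c do v = e otherwise when c do S
when c do v = e otherwise when c do M
when c do v = e otherwise when c do v = e

[S [U when c do [M v = e] otherwise [U when c do [S [M v = e]]]]]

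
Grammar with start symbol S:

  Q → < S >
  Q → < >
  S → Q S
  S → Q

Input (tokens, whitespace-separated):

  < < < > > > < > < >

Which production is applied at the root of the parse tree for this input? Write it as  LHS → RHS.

[S [Q < [S [Q < [S [Q < >]] >]] >] [S [Q < >] [S [Q < >]]]]

S → Q S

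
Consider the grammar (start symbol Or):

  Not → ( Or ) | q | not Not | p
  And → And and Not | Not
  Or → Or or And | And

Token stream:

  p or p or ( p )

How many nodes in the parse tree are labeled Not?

[Or [Or [Or [And [Not p]]] or [And [Not p]]] or [And [Not ( [Or [And [Not p]]] )]]]

4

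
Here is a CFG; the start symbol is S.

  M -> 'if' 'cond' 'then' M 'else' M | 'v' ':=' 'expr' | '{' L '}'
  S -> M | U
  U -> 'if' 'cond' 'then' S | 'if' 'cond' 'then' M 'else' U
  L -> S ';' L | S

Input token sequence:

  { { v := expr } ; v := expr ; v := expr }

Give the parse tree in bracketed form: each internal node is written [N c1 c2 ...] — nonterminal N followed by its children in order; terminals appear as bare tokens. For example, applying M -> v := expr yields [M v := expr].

[S [M { [L [S [M { [L [S [M v := expr]]] }]] ; [L [S [M v := expr]] ; [L [S [M v := expr]]]]] }]]

S
M
{ L }
{ S ; L }
{ M ; L }
{ { L } ; L }
{ { S } ; L }
{ { M } ; L }
{ { v := expr } ; L }
{ { v := expr } ; S ; L }
{ { v := expr } ; M ; L }
{ { v := expr } ; v := expr ; L }
{ { v := expr } ; v := expr ; S }
{ { v := expr } ; v := expr ; M }
{ { v := expr } ; v := expr ; v := expr }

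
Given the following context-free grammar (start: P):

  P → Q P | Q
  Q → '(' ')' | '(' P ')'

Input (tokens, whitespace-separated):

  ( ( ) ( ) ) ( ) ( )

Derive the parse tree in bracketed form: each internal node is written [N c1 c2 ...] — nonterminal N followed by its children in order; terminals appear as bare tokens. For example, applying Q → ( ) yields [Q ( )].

[P [Q ( [P [Q ( )] [P [Q ( )]]] )] [P [Q ( )] [P [Q ( )]]]]

P
Q P
( P ) P
( Q P ) P
( ( ) P ) P
( ( ) Q ) P
( ( ) ( ) ) P
( ( ) ( ) ) Q P
( ( ) ( ) ) ( ) P
( ( ) ( ) ) ( ) Q
( ( ) ( ) ) ( ) ( )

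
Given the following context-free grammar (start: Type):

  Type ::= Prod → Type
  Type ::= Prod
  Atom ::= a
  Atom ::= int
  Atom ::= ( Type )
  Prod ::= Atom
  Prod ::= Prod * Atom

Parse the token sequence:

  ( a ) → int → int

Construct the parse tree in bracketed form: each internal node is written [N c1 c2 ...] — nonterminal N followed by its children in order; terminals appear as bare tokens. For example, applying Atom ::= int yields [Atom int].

[Type [Prod [Atom ( [Type [Prod [Atom a]]] )]] → [Type [Prod [Atom int]] → [Type [Prod [Atom int]]]]]

Type
Prod → Type
Atom → Type
( Type ) → Type
( Prod ) → Type
( Atom ) → Type
( a ) → Type
( a ) → Prod → Type
( a ) → Atom → Type
( a ) → int → Type
( a ) → int → Prod
( a ) → int → Atom
( a ) → int → int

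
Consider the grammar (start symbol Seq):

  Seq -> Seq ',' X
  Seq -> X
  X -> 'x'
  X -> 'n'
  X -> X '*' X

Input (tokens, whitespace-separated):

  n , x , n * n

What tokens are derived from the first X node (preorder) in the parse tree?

[Seq [Seq [Seq [X n]] , [X x]] , [X [X n] * [X n]]]

n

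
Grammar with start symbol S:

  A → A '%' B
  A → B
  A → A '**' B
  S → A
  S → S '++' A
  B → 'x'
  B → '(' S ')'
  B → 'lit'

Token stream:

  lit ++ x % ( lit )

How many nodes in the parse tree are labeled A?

[S [S [A [B lit]]] ++ [A [A [B x]] % [B ( [S [A [B lit]]] )]]]

4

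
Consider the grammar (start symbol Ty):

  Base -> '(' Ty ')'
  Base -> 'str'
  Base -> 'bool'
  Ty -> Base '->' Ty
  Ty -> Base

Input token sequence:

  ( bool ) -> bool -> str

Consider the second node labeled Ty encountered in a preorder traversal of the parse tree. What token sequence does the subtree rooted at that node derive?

bool

[Ty [Base ( [Ty [Base bool]] )] -> [Ty [Base bool] -> [Ty [Base str]]]]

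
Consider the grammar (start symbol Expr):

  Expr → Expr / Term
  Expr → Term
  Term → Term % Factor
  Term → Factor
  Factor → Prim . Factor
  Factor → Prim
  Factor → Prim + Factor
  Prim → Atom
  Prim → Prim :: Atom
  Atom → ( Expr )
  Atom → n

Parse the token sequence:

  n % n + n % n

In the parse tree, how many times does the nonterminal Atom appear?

4

[Expr [Term [Term [Term [Factor [Prim [Atom n]]]] % [Factor [Prim [Atom n]] + [Factor [Prim [Atom n]]]]] % [Factor [Prim [Atom n]]]]]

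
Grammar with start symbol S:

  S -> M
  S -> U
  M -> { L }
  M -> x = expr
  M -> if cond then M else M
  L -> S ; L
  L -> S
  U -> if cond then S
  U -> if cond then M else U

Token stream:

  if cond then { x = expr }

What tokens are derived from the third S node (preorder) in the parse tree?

x = expr

[S [U if cond then [S [M { [L [S [M x = expr]]] }]]]]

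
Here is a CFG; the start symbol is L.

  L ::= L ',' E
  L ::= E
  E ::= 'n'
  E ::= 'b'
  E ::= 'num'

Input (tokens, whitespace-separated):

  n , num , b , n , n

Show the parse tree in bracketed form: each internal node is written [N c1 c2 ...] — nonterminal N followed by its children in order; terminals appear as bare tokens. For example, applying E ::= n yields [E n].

L
L , E
L , E , E
L , E , E , E
L , E , E , E , E
E , E , E , E , E
n , E , E , E , E
n , num , E , E , E
n , num , b , E , E
n , num , b , n , E
n , num , b , n , n

[L [L [L [L [L [E n]] , [E num]] , [E b]] , [E n]] , [E n]]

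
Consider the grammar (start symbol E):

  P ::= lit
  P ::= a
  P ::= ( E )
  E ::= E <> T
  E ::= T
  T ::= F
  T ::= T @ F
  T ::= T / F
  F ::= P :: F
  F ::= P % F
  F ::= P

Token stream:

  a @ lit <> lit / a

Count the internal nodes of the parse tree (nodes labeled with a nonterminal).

[E [E [T [T [F [P a]]] @ [F [P lit]]]] <> [T [T [F [P lit]]] / [F [P a]]]]

14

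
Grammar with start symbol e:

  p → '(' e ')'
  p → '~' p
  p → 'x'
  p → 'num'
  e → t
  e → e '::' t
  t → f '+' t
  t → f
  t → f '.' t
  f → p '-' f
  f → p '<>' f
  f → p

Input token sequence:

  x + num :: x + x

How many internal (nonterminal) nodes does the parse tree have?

[e [e [t [f [p x]] + [t [f [p num]]]]] :: [t [f [p x]] + [t [f [p x]]]]]

14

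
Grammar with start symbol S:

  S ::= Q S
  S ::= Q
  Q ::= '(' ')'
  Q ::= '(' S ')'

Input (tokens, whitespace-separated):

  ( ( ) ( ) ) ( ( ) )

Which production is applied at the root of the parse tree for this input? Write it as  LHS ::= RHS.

[S [Q ( [S [Q ( )] [S [Q ( )]]] )] [S [Q ( [S [Q ( )]] )]]]

S ::= Q S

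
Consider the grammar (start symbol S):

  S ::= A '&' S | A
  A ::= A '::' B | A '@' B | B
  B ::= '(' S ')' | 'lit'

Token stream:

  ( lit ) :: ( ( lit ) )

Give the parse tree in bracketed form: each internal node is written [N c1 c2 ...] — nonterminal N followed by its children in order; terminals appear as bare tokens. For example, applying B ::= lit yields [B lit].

S
A
A :: B
B :: B
( S ) :: B
( A ) :: B
( B ) :: B
( lit ) :: B
( lit ) :: ( S )
( lit ) :: ( A )
( lit ) :: ( B )
( lit ) :: ( ( S ) )
( lit ) :: ( ( A ) )
( lit ) :: ( ( B ) )
( lit ) :: ( ( lit ) )

[S [A [A [B ( [S [A [B lit]]] )]] :: [B ( [S [A [B ( [S [A [B lit]]] )]]] )]]]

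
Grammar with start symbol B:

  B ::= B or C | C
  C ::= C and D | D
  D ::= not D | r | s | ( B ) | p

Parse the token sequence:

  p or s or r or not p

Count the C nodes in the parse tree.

4

[B [B [B [B [C [D p]]] or [C [D s]]] or [C [D r]]] or [C [D not [D p]]]]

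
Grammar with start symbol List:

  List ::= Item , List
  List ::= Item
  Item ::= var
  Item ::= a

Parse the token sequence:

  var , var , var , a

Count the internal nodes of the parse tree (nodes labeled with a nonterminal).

[List [Item var] , [List [Item var] , [List [Item var] , [List [Item a]]]]]

8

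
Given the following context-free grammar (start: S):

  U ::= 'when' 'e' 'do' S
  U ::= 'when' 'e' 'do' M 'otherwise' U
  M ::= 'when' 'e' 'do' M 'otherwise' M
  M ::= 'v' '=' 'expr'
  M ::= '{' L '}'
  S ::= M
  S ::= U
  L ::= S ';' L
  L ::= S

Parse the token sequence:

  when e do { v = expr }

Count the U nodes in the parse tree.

[S [U when e do [S [M { [L [S [M v = expr]]] }]]]]

1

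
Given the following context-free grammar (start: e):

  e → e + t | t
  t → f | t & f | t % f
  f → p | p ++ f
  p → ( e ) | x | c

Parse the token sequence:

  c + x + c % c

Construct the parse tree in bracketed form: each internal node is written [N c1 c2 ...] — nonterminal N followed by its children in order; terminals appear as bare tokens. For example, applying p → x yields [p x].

[e [e [e [t [f [p c]]]] + [t [f [p x]]]] + [t [t [f [p c]]] % [f [p c]]]]

e
e + t
e + t + t
t + t + t
f + t + t
p + t + t
c + t + t
c + f + t
c + p + t
c + x + t
c + x + t % f
c + x + f % f
c + x + p % f
c + x + c % f
c + x + c % p
c + x + c % c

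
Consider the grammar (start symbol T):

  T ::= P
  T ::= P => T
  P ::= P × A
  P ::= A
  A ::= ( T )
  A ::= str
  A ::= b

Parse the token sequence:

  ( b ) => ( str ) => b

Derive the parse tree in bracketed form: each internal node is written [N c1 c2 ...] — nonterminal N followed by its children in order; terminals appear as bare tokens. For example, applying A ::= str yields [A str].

[T [P [A ( [T [P [A b]]] )]] => [T [P [A ( [T [P [A str]]] )]] => [T [P [A b]]]]]

T
P => T
A => T
( T ) => T
( P ) => T
( A ) => T
( b ) => T
( b ) => P => T
( b ) => A => T
( b ) => ( T ) => T
( b ) => ( P ) => T
( b ) => ( A ) => T
( b ) => ( str ) => T
( b ) => ( str ) => P
( b ) => ( str ) => A
( b ) => ( str ) => b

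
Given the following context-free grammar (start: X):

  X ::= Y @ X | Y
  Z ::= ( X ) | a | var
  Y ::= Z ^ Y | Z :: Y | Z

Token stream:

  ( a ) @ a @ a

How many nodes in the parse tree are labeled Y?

[X [Y [Z ( [X [Y [Z a]]] )]] @ [X [Y [Z a]] @ [X [Y [Z a]]]]]

4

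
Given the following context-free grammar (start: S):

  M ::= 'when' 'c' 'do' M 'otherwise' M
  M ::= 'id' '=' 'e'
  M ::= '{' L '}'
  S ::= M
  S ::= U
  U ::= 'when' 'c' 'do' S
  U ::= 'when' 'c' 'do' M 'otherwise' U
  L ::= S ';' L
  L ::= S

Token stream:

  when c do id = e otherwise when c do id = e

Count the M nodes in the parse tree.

[S [U when c do [M id = e] otherwise [U when c do [S [M id = e]]]]]

2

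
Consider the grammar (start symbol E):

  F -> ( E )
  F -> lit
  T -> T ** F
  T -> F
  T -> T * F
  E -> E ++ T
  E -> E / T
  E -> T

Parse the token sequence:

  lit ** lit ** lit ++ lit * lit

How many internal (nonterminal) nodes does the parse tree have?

12

[E [E [T [T [T [F lit]] ** [F lit]] ** [F lit]]] ++ [T [T [F lit]] * [F lit]]]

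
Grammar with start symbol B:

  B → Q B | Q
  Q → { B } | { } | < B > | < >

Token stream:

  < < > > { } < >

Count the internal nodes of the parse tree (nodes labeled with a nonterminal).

8

[B [Q < [B [Q < >]] >] [B [Q { }] [B [Q < >]]]]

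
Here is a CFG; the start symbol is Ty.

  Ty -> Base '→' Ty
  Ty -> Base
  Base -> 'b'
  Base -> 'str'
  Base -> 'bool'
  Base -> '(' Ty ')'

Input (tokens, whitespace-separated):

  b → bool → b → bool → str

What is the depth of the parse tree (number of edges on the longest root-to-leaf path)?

[Ty [Base b] → [Ty [Base bool] → [Ty [Base b] → [Ty [Base bool] → [Ty [Base str]]]]]]

6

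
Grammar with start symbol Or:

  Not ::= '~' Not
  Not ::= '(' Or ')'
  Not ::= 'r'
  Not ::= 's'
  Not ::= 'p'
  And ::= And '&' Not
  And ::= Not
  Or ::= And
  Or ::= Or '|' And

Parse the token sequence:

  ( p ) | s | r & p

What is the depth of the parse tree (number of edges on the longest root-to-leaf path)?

8

[Or [Or [Or [And [Not ( [Or [And [Not p]]] )]]] | [And [Not s]]] | [And [And [Not r]] & [Not p]]]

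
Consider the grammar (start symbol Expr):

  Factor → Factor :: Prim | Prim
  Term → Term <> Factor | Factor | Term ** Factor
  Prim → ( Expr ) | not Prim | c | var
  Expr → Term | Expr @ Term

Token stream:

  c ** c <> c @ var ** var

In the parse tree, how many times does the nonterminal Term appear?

5

[Expr [Expr [Term [Term [Term [Factor [Prim c]]] ** [Factor [Prim c]]] <> [Factor [Prim c]]]] @ [Term [Term [Factor [Prim var]]] ** [Factor [Prim var]]]]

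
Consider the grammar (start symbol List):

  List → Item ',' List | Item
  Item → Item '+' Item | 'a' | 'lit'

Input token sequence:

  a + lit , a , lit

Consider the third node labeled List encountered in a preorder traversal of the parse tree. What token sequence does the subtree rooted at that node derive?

[List [Item [Item a] + [Item lit]] , [List [Item a] , [List [Item lit]]]]

lit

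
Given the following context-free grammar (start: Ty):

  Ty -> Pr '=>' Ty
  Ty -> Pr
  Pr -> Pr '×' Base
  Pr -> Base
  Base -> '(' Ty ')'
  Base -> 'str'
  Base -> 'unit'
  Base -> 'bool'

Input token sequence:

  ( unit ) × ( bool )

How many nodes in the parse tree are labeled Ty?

[Ty [Pr [Pr [Base ( [Ty [Pr [Base unit]]] )]] × [Base ( [Ty [Pr [Base bool]]] )]]]

3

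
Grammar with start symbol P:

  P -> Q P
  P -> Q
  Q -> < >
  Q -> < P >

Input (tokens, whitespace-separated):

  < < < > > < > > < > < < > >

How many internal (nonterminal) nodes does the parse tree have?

[P [Q < [P [Q < [P [Q < >]] >] [P [Q < >]]] >] [P [Q < >] [P [Q < [P [Q < >]] >]]]]

14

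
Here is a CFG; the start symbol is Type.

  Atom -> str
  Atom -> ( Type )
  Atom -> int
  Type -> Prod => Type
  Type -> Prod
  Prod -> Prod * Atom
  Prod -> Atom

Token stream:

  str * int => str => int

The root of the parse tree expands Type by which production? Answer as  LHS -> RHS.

[Type [Prod [Prod [Atom str]] * [Atom int]] => [Type [Prod [Atom str]] => [Type [Prod [Atom int]]]]]

Type -> Prod => Type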